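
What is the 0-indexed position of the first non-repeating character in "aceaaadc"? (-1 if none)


Input: aceaaadc
Character frequencies:
  'a': 4
  'c': 2
  'd': 1
  'e': 1
Scanning left to right for freq == 1:
  Position 0 ('a'): freq=4, skip
  Position 1 ('c'): freq=2, skip
  Position 2 ('e'): unique! => answer = 2

2


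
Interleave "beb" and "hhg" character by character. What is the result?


Interleaving "beb" and "hhg":
  Position 0: 'b' from first, 'h' from second => "bh"
  Position 1: 'e' from first, 'h' from second => "eh"
  Position 2: 'b' from first, 'g' from second => "bg"
Result: bhehbg

bhehbg


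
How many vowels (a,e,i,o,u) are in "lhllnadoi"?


Input: lhllnadoi
Checking each character:
  'l' at position 0: consonant
  'h' at position 1: consonant
  'l' at position 2: consonant
  'l' at position 3: consonant
  'n' at position 4: consonant
  'a' at position 5: vowel (running total: 1)
  'd' at position 6: consonant
  'o' at position 7: vowel (running total: 2)
  'i' at position 8: vowel (running total: 3)
Total vowels: 3

3


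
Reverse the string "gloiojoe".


Input: gloiojoe
Reading characters right to left:
  Position 7: 'e'
  Position 6: 'o'
  Position 5: 'j'
  Position 4: 'o'
  Position 3: 'i'
  Position 2: 'o'
  Position 1: 'l'
  Position 0: 'g'
Reversed: eojoiolg

eojoiolg


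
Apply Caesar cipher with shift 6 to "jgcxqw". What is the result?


Caesar cipher: shift "jgcxqw" by 6
  'j' (pos 9) + 6 = pos 15 = 'p'
  'g' (pos 6) + 6 = pos 12 = 'm'
  'c' (pos 2) + 6 = pos 8 = 'i'
  'x' (pos 23) + 6 = pos 3 = 'd'
  'q' (pos 16) + 6 = pos 22 = 'w'
  'w' (pos 22) + 6 = pos 2 = 'c'
Result: pmidwc

pmidwc


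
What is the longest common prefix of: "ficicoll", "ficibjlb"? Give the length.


Words: ficicoll, ficibjlb
  Position 0: all 'f' => match
  Position 1: all 'i' => match
  Position 2: all 'c' => match
  Position 3: all 'i' => match
  Position 4: ('c', 'b') => mismatch, stop
LCP = "fici" (length 4)

4


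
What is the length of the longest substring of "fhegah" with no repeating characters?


Input: "fhegah"
Sliding window (track last position of each char):
  Position 0 ('f'): window [0,0] length 1 -- new best
  Position 1 ('h'): window [0,1] length 2 -- new best
  Position 2 ('e'): window [0,2] length 3 -- new best
  Position 3 ('g'): window [0,3] length 4 -- new best
  Position 4 ('a'): window [0,4] length 5 -- new best
  Position 5 ('h'): repeat (last at 1), move window start to 2
  Position 5 ('h'): window [2,5] length 4
Longest substring with no repeats: "fhega" with length 5

5


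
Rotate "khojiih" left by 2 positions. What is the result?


Input: "khojiih", rotate left by 2
First 2 characters: "kh"
Remaining characters: "ojiih"
Concatenate remaining + first: "ojiih" + "kh" = "ojiihkh"

ojiihkh


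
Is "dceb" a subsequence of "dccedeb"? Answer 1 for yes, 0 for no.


Check if "dceb" is a subsequence of "dccedeb"
Greedy scan:
  Position 0 ('d'): matches sub[0] = 'd'
  Position 1 ('c'): matches sub[1] = 'c'
  Position 2 ('c'): no match needed
  Position 3 ('e'): matches sub[2] = 'e'
  Position 4 ('d'): no match needed
  Position 5 ('e'): no match needed
  Position 6 ('b'): matches sub[3] = 'b'
All 4 characters matched => is a subsequence

1


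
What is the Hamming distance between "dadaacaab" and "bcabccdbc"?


Comparing "dadaacaab" and "bcabccdbc" position by position:
  Position 0: 'd' vs 'b' => differ
  Position 1: 'a' vs 'c' => differ
  Position 2: 'd' vs 'a' => differ
  Position 3: 'a' vs 'b' => differ
  Position 4: 'a' vs 'c' => differ
  Position 5: 'c' vs 'c' => same
  Position 6: 'a' vs 'd' => differ
  Position 7: 'a' vs 'b' => differ
  Position 8: 'b' vs 'c' => differ
Total differences (Hamming distance): 8

8


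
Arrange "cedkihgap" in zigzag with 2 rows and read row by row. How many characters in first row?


Zigzag "cedkihgap" into 2 rows:
Placing characters:
  'c' => row 0
  'e' => row 1
  'd' => row 0
  'k' => row 1
  'i' => row 0
  'h' => row 1
  'g' => row 0
  'a' => row 1
  'p' => row 0
Rows:
  Row 0: "cdigp"
  Row 1: "ekha"
First row length: 5

5


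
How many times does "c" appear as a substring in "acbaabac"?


Searching for "c" in "acbaabac"
Scanning each position:
  Position 0: "a" => no
  Position 1: "c" => MATCH
  Position 2: "b" => no
  Position 3: "a" => no
  Position 4: "a" => no
  Position 5: "b" => no
  Position 6: "a" => no
  Position 7: "c" => MATCH
Total occurrences: 2

2


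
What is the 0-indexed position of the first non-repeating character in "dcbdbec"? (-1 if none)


Input: dcbdbec
Character frequencies:
  'b': 2
  'c': 2
  'd': 2
  'e': 1
Scanning left to right for freq == 1:
  Position 0 ('d'): freq=2, skip
  Position 1 ('c'): freq=2, skip
  Position 2 ('b'): freq=2, skip
  Position 3 ('d'): freq=2, skip
  Position 4 ('b'): freq=2, skip
  Position 5 ('e'): unique! => answer = 5

5


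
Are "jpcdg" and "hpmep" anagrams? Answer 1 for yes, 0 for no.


Strings: "jpcdg", "hpmep"
Sorted first:  cdgjp
Sorted second: ehmpp
Differ at position 0: 'c' vs 'e' => not anagrams

0


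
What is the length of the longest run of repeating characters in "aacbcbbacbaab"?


Input: "aacbcbbacbaab"
Scanning for longest run:
  Position 1 ('a'): continues run of 'a', length=2
  Position 2 ('c'): new char, reset run to 1
  Position 3 ('b'): new char, reset run to 1
  Position 4 ('c'): new char, reset run to 1
  Position 5 ('b'): new char, reset run to 1
  Position 6 ('b'): continues run of 'b', length=2
  Position 7 ('a'): new char, reset run to 1
  Position 8 ('c'): new char, reset run to 1
  Position 9 ('b'): new char, reset run to 1
  Position 10 ('a'): new char, reset run to 1
  Position 11 ('a'): continues run of 'a', length=2
  Position 12 ('b'): new char, reset run to 1
Longest run: 'a' with length 2

2


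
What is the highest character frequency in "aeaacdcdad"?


Input: aeaacdcdad
Character counts:
  'a': 4
  'c': 2
  'd': 3
  'e': 1
Maximum frequency: 4

4


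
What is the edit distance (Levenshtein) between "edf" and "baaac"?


Computing edit distance: "edf" -> "baaac"
DP table:
           b    a    a    a    c
      0    1    2    3    4    5
  e   1    1    2    3    4    5
  d   2    2    2    3    4    5
  f   3    3    3    3    4    5
Edit distance = dp[3][5] = 5

5


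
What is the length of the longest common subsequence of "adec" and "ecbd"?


LCS of "adec" and "ecbd"
DP table:
           e    c    b    d
      0    0    0    0    0
  a   0    0    0    0    0
  d   0    0    0    0    1
  e   0    1    1    1    1
  c   0    1    2    2    2
LCS length = dp[4][4] = 2

2


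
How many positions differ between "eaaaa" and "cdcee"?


Comparing "eaaaa" and "cdcee" position by position:
  Position 0: 'e' vs 'c' => DIFFER
  Position 1: 'a' vs 'd' => DIFFER
  Position 2: 'a' vs 'c' => DIFFER
  Position 3: 'a' vs 'e' => DIFFER
  Position 4: 'a' vs 'e' => DIFFER
Positions that differ: 5

5


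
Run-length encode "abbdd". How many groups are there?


Input: abbdd
Scanning for consecutive runs:
  Group 1: 'a' x 1 (positions 0-0)
  Group 2: 'b' x 2 (positions 1-2)
  Group 3: 'd' x 2 (positions 3-4)
Total groups: 3

3


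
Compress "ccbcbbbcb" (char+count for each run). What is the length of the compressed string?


Input: ccbcbbbcb
Runs:
  'c' x 2 => "c2"
  'b' x 1 => "b1"
  'c' x 1 => "c1"
  'b' x 3 => "b3"
  'c' x 1 => "c1"
  'b' x 1 => "b1"
Compressed: "c2b1c1b3c1b1"
Compressed length: 12

12


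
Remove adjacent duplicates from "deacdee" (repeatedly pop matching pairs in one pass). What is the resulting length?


Input: deacdee
Stack-based adjacent duplicate removal:
  Read 'd': push. Stack: d
  Read 'e': push. Stack: de
  Read 'a': push. Stack: dea
  Read 'c': push. Stack: deac
  Read 'd': push. Stack: deacd
  Read 'e': push. Stack: deacde
  Read 'e': matches stack top 'e' => pop. Stack: deacd
Final stack: "deacd" (length 5)

5


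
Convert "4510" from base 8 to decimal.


Input: "4510" in base 8
Positional expansion:
  Digit '4' (value 4) x 8^3 = 2048
  Digit '5' (value 5) x 8^2 = 320
  Digit '1' (value 1) x 8^1 = 8
  Digit '0' (value 0) x 8^0 = 0
Sum = 2376

2376


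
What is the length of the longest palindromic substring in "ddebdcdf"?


Input: "ddebdcdf"
Checking substrings for palindromes:
  [4:7] "dcd" (len 3) => palindrome
  [0:2] "dd" (len 2) => palindrome
Longest palindromic substring: "dcd" with length 3

3


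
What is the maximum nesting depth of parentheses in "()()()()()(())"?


Input: "()()()()()(())"
Tracking depth:
  Position 0 '(': depth becomes 1
  Position 1 ')': depth becomes 0
  Position 2 '(': depth becomes 1
  Position 3 ')': depth becomes 0
  Position 4 '(': depth becomes 1
  Position 5 ')': depth becomes 0
  Position 6 '(': depth becomes 1
  Position 7 ')': depth becomes 0
  Position 8 '(': depth becomes 1
  Position 9 ')': depth becomes 0
  Position 10 '(': depth becomes 1
  Position 11 '(': depth becomes 2
  Position 12 ')': depth becomes 1
  Position 13 ')': depth becomes 0
Maximum depth reached: 2

2


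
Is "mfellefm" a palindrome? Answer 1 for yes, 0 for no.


Input: mfellefm
Reversed: mfellefm
  Compare pos 0 ('m') with pos 7 ('m'): match
  Compare pos 1 ('f') with pos 6 ('f'): match
  Compare pos 2 ('e') with pos 5 ('e'): match
  Compare pos 3 ('l') with pos 4 ('l'): match
Result: palindrome

1


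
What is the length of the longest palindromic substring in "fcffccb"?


Input: "fcffccb"
Checking substrings for palindromes:
  [1:5] "cffc" (len 4) => palindrome
  [0:3] "fcf" (len 3) => palindrome
  [2:4] "ff" (len 2) => palindrome
  [4:6] "cc" (len 2) => palindrome
Longest palindromic substring: "cffc" with length 4

4


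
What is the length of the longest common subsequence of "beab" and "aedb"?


LCS of "beab" and "aedb"
DP table:
           a    e    d    b
      0    0    0    0    0
  b   0    0    0    0    1
  e   0    0    1    1    1
  a   0    1    1    1    1
  b   0    1    1    1    2
LCS length = dp[4][4] = 2

2


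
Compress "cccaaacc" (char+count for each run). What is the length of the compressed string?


Input: cccaaacc
Runs:
  'c' x 3 => "c3"
  'a' x 3 => "a3"
  'c' x 2 => "c2"
Compressed: "c3a3c2"
Compressed length: 6

6


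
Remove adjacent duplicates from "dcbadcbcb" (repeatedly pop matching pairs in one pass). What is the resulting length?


Input: dcbadcbcb
Stack-based adjacent duplicate removal:
  Read 'd': push. Stack: d
  Read 'c': push. Stack: dc
  Read 'b': push. Stack: dcb
  Read 'a': push. Stack: dcba
  Read 'd': push. Stack: dcbad
  Read 'c': push. Stack: dcbadc
  Read 'b': push. Stack: dcbadcb
  Read 'c': push. Stack: dcbadcbc
  Read 'b': push. Stack: dcbadcbcb
Final stack: "dcbadcbcb" (length 9)

9


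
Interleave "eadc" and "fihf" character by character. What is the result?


Interleaving "eadc" and "fihf":
  Position 0: 'e' from first, 'f' from second => "ef"
  Position 1: 'a' from first, 'i' from second => "ai"
  Position 2: 'd' from first, 'h' from second => "dh"
  Position 3: 'c' from first, 'f' from second => "cf"
Result: efaidhcf

efaidhcf


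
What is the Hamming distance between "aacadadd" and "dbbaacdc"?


Comparing "aacadadd" and "dbbaacdc" position by position:
  Position 0: 'a' vs 'd' => differ
  Position 1: 'a' vs 'b' => differ
  Position 2: 'c' vs 'b' => differ
  Position 3: 'a' vs 'a' => same
  Position 4: 'd' vs 'a' => differ
  Position 5: 'a' vs 'c' => differ
  Position 6: 'd' vs 'd' => same
  Position 7: 'd' vs 'c' => differ
Total differences (Hamming distance): 6

6


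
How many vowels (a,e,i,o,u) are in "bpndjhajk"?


Input: bpndjhajk
Checking each character:
  'b' at position 0: consonant
  'p' at position 1: consonant
  'n' at position 2: consonant
  'd' at position 3: consonant
  'j' at position 4: consonant
  'h' at position 5: consonant
  'a' at position 6: vowel (running total: 1)
  'j' at position 7: consonant
  'k' at position 8: consonant
Total vowels: 1

1


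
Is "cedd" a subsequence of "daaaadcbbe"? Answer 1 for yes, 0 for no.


Check if "cedd" is a subsequence of "daaaadcbbe"
Greedy scan:
  Position 0 ('d'): no match needed
  Position 1 ('a'): no match needed
  Position 2 ('a'): no match needed
  Position 3 ('a'): no match needed
  Position 4 ('a'): no match needed
  Position 5 ('d'): no match needed
  Position 6 ('c'): matches sub[0] = 'c'
  Position 7 ('b'): no match needed
  Position 8 ('b'): no match needed
  Position 9 ('e'): matches sub[1] = 'e'
Only matched 2/4 characters => not a subsequence

0


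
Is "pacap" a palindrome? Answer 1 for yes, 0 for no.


Input: pacap
Reversed: pacap
  Compare pos 0 ('p') with pos 4 ('p'): match
  Compare pos 1 ('a') with pos 3 ('a'): match
Result: palindrome

1


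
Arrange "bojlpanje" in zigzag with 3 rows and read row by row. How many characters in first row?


Zigzag "bojlpanje" into 3 rows:
Placing characters:
  'b' => row 0
  'o' => row 1
  'j' => row 2
  'l' => row 1
  'p' => row 0
  'a' => row 1
  'n' => row 2
  'j' => row 1
  'e' => row 0
Rows:
  Row 0: "bpe"
  Row 1: "olaj"
  Row 2: "jn"
First row length: 3

3


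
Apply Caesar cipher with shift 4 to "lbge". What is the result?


Caesar cipher: shift "lbge" by 4
  'l' (pos 11) + 4 = pos 15 = 'p'
  'b' (pos 1) + 4 = pos 5 = 'f'
  'g' (pos 6) + 4 = pos 10 = 'k'
  'e' (pos 4) + 4 = pos 8 = 'i'
Result: pfki

pfki


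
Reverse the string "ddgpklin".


Input: ddgpklin
Reading characters right to left:
  Position 7: 'n'
  Position 6: 'i'
  Position 5: 'l'
  Position 4: 'k'
  Position 3: 'p'
  Position 2: 'g'
  Position 1: 'd'
  Position 0: 'd'
Reversed: nilkpgdd

nilkpgdd


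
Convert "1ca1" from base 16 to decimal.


Input: "1ca1" in base 16
Positional expansion:
  Digit '1' (value 1) x 16^3 = 4096
  Digit 'c' (value 12) x 16^2 = 3072
  Digit 'a' (value 10) x 16^1 = 160
  Digit '1' (value 1) x 16^0 = 1
Sum = 7329

7329


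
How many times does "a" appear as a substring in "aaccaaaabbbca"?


Searching for "a" in "aaccaaaabbbca"
Scanning each position:
  Position 0: "a" => MATCH
  Position 1: "a" => MATCH
  Position 2: "c" => no
  Position 3: "c" => no
  Position 4: "a" => MATCH
  Position 5: "a" => MATCH
  Position 6: "a" => MATCH
  Position 7: "a" => MATCH
  Position 8: "b" => no
  Position 9: "b" => no
  Position 10: "b" => no
  Position 11: "c" => no
  Position 12: "a" => MATCH
Total occurrences: 7

7


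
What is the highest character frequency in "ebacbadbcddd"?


Input: ebacbadbcddd
Character counts:
  'a': 2
  'b': 3
  'c': 2
  'd': 4
  'e': 1
Maximum frequency: 4

4


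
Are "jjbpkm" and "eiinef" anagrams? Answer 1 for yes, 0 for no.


Strings: "jjbpkm", "eiinef"
Sorted first:  bjjkmp
Sorted second: eefiin
Differ at position 0: 'b' vs 'e' => not anagrams

0


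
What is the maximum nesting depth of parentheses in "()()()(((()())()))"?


Input: "()()()(((()())()))"
Tracking depth:
  Position 0 '(': depth becomes 1
  Position 1 ')': depth becomes 0
  Position 2 '(': depth becomes 1
  Position 3 ')': depth becomes 0
  Position 4 '(': depth becomes 1
  Position 5 ')': depth becomes 0
  Position 6 '(': depth becomes 1
  Position 7 '(': depth becomes 2
  Position 8 '(': depth becomes 3
  Position 9 '(': depth becomes 4
  Position 10 ')': depth becomes 3
  Position 11 '(': depth becomes 4
  Position 12 ')': depth becomes 3
  Position 13 ')': depth becomes 2
  Position 14 '(': depth becomes 3
  Position 15 ')': depth becomes 2
  Position 16 ')': depth becomes 1
  Position 17 ')': depth becomes 0
Maximum depth reached: 4

4


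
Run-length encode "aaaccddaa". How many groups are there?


Input: aaaccddaa
Scanning for consecutive runs:
  Group 1: 'a' x 3 (positions 0-2)
  Group 2: 'c' x 2 (positions 3-4)
  Group 3: 'd' x 2 (positions 5-6)
  Group 4: 'a' x 2 (positions 7-8)
Total groups: 4

4


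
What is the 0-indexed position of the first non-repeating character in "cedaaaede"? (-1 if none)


Input: cedaaaede
Character frequencies:
  'a': 3
  'c': 1
  'd': 2
  'e': 3
Scanning left to right for freq == 1:
  Position 0 ('c'): unique! => answer = 0

0


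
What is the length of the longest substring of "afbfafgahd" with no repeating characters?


Input: "afbfafgahd"
Sliding window (track last position of each char):
  Position 0 ('a'): window [0,0] length 1 -- new best
  Position 1 ('f'): window [0,1] length 2 -- new best
  Position 2 ('b'): window [0,2] length 3 -- new best
  Position 3 ('f'): repeat (last at 1), move window start to 2
  Position 3 ('f'): window [2,3] length 2
  Position 4 ('a'): window [2,4] length 3
  Position 5 ('f'): repeat (last at 3), move window start to 4
  Position 5 ('f'): window [4,5] length 2
  Position 6 ('g'): window [4,6] length 3
  Position 7 ('a'): repeat (last at 4), move window start to 5
  Position 7 ('a'): window [5,7] length 3
  Position 8 ('h'): window [5,8] length 4 -- new best
  Position 9 ('d'): window [5,9] length 5 -- new best
Longest substring with no repeats: "fgahd" with length 5

5


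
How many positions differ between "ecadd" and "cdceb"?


Comparing "ecadd" and "cdceb" position by position:
  Position 0: 'e' vs 'c' => DIFFER
  Position 1: 'c' vs 'd' => DIFFER
  Position 2: 'a' vs 'c' => DIFFER
  Position 3: 'd' vs 'e' => DIFFER
  Position 4: 'd' vs 'b' => DIFFER
Positions that differ: 5

5


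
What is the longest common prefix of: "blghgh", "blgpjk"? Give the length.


Words: blghgh, blgpjk
  Position 0: all 'b' => match
  Position 1: all 'l' => match
  Position 2: all 'g' => match
  Position 3: ('h', 'p') => mismatch, stop
LCP = "blg" (length 3)

3


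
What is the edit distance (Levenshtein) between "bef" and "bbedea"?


Computing edit distance: "bef" -> "bbedea"
DP table:
           b    b    e    d    e    a
      0    1    2    3    4    5    6
  b   1    0    1    2    3    4    5
  e   2    1    1    1    2    3    4
  f   3    2    2    2    2    3    4
Edit distance = dp[3][6] = 4

4


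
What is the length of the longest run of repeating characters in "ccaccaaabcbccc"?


Input: "ccaccaaabcbccc"
Scanning for longest run:
  Position 1 ('c'): continues run of 'c', length=2
  Position 2 ('a'): new char, reset run to 1
  Position 3 ('c'): new char, reset run to 1
  Position 4 ('c'): continues run of 'c', length=2
  Position 5 ('a'): new char, reset run to 1
  Position 6 ('a'): continues run of 'a', length=2
  Position 7 ('a'): continues run of 'a', length=3
  Position 8 ('b'): new char, reset run to 1
  Position 9 ('c'): new char, reset run to 1
  Position 10 ('b'): new char, reset run to 1
  Position 11 ('c'): new char, reset run to 1
  Position 12 ('c'): continues run of 'c', length=2
  Position 13 ('c'): continues run of 'c', length=3
Longest run: 'a' with length 3

3


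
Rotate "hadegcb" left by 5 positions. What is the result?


Input: "hadegcb", rotate left by 5
First 5 characters: "hadeg"
Remaining characters: "cb"
Concatenate remaining + first: "cb" + "hadeg" = "cbhadeg"

cbhadeg


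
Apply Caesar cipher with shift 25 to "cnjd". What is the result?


Caesar cipher: shift "cnjd" by 25
  'c' (pos 2) + 25 = pos 1 = 'b'
  'n' (pos 13) + 25 = pos 12 = 'm'
  'j' (pos 9) + 25 = pos 8 = 'i'
  'd' (pos 3) + 25 = pos 2 = 'c'
Result: bmic

bmic


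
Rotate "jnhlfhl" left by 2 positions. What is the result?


Input: "jnhlfhl", rotate left by 2
First 2 characters: "jn"
Remaining characters: "hlfhl"
Concatenate remaining + first: "hlfhl" + "jn" = "hlfhljn"

hlfhljn


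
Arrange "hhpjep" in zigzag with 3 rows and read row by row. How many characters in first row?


Zigzag "hhpjep" into 3 rows:
Placing characters:
  'h' => row 0
  'h' => row 1
  'p' => row 2
  'j' => row 1
  'e' => row 0
  'p' => row 1
Rows:
  Row 0: "he"
  Row 1: "hjp"
  Row 2: "p"
First row length: 2

2


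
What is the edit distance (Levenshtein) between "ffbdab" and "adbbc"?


Computing edit distance: "ffbdab" -> "adbbc"
DP table:
           a    d    b    b    c
      0    1    2    3    4    5
  f   1    1    2    3    4    5
  f   2    2    2    3    4    5
  b   3    3    3    2    3    4
  d   4    4    3    3    3    4
  a   5    4    4    4    4    4
  b   6    5    5    4    4    5
Edit distance = dp[6][5] = 5

5


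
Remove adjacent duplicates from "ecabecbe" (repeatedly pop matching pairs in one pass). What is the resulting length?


Input: ecabecbe
Stack-based adjacent duplicate removal:
  Read 'e': push. Stack: e
  Read 'c': push. Stack: ec
  Read 'a': push. Stack: eca
  Read 'b': push. Stack: ecab
  Read 'e': push. Stack: ecabe
  Read 'c': push. Stack: ecabec
  Read 'b': push. Stack: ecabecb
  Read 'e': push. Stack: ecabecbe
Final stack: "ecabecbe" (length 8)

8


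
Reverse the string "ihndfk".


Input: ihndfk
Reading characters right to left:
  Position 5: 'k'
  Position 4: 'f'
  Position 3: 'd'
  Position 2: 'n'
  Position 1: 'h'
  Position 0: 'i'
Reversed: kfdnhi

kfdnhi


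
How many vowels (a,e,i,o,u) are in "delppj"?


Input: delppj
Checking each character:
  'd' at position 0: consonant
  'e' at position 1: vowel (running total: 1)
  'l' at position 2: consonant
  'p' at position 3: consonant
  'p' at position 4: consonant
  'j' at position 5: consonant
Total vowels: 1

1


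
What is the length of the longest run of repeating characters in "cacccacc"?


Input: "cacccacc"
Scanning for longest run:
  Position 1 ('a'): new char, reset run to 1
  Position 2 ('c'): new char, reset run to 1
  Position 3 ('c'): continues run of 'c', length=2
  Position 4 ('c'): continues run of 'c', length=3
  Position 5 ('a'): new char, reset run to 1
  Position 6 ('c'): new char, reset run to 1
  Position 7 ('c'): continues run of 'c', length=2
Longest run: 'c' with length 3

3


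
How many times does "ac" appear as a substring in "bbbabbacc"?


Searching for "ac" in "bbbabbacc"
Scanning each position:
  Position 0: "bb" => no
  Position 1: "bb" => no
  Position 2: "ba" => no
  Position 3: "ab" => no
  Position 4: "bb" => no
  Position 5: "ba" => no
  Position 6: "ac" => MATCH
  Position 7: "cc" => no
Total occurrences: 1

1


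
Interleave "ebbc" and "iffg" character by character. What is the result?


Interleaving "ebbc" and "iffg":
  Position 0: 'e' from first, 'i' from second => "ei"
  Position 1: 'b' from first, 'f' from second => "bf"
  Position 2: 'b' from first, 'f' from second => "bf"
  Position 3: 'c' from first, 'g' from second => "cg"
Result: eibfbfcg

eibfbfcg


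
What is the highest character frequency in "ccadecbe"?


Input: ccadecbe
Character counts:
  'a': 1
  'b': 1
  'c': 3
  'd': 1
  'e': 2
Maximum frequency: 3

3


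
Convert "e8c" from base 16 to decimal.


Input: "e8c" in base 16
Positional expansion:
  Digit 'e' (value 14) x 16^2 = 3584
  Digit '8' (value 8) x 16^1 = 128
  Digit 'c' (value 12) x 16^0 = 12
Sum = 3724

3724


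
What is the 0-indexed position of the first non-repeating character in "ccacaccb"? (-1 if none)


Input: ccacaccb
Character frequencies:
  'a': 2
  'b': 1
  'c': 5
Scanning left to right for freq == 1:
  Position 0 ('c'): freq=5, skip
  Position 1 ('c'): freq=5, skip
  Position 2 ('a'): freq=2, skip
  Position 3 ('c'): freq=5, skip
  Position 4 ('a'): freq=2, skip
  Position 5 ('c'): freq=5, skip
  Position 6 ('c'): freq=5, skip
  Position 7 ('b'): unique! => answer = 7

7


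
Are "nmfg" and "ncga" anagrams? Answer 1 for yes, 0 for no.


Strings: "nmfg", "ncga"
Sorted first:  fgmn
Sorted second: acgn
Differ at position 0: 'f' vs 'a' => not anagrams

0


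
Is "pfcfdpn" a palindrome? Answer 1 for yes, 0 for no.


Input: pfcfdpn
Reversed: npdfcfp
  Compare pos 0 ('p') with pos 6 ('n'): MISMATCH
  Compare pos 1 ('f') with pos 5 ('p'): MISMATCH
  Compare pos 2 ('c') with pos 4 ('d'): MISMATCH
Result: not a palindrome

0


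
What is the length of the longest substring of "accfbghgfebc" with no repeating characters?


Input: "accfbghgfebc"
Sliding window (track last position of each char):
  Position 0 ('a'): window [0,0] length 1 -- new best
  Position 1 ('c'): window [0,1] length 2 -- new best
  Position 2 ('c'): repeat (last at 1), move window start to 2
  Position 2 ('c'): window [2,2] length 1
  Position 3 ('f'): window [2,3] length 2
  Position 4 ('b'): window [2,4] length 3 -- new best
  Position 5 ('g'): window [2,5] length 4 -- new best
  Position 6 ('h'): window [2,6] length 5 -- new best
  Position 7 ('g'): repeat (last at 5), move window start to 6
  Position 7 ('g'): window [6,7] length 2
  Position 8 ('f'): window [6,8] length 3
  Position 9 ('e'): window [6,9] length 4
  Position 10 ('b'): window [6,10] length 5
  Position 11 ('c'): window [6,11] length 6 -- new best
Longest substring with no repeats: "hgfebc" with length 6

6


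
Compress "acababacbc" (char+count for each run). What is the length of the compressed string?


Input: acababacbc
Runs:
  'a' x 1 => "a1"
  'c' x 1 => "c1"
  'a' x 1 => "a1"
  'b' x 1 => "b1"
  'a' x 1 => "a1"
  'b' x 1 => "b1"
  'a' x 1 => "a1"
  'c' x 1 => "c1"
  'b' x 1 => "b1"
  'c' x 1 => "c1"
Compressed: "a1c1a1b1a1b1a1c1b1c1"
Compressed length: 20

20


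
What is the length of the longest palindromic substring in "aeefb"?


Input: "aeefb"
Checking substrings for palindromes:
  [1:3] "ee" (len 2) => palindrome
Longest palindromic substring: "ee" with length 2

2


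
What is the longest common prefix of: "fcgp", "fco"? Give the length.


Words: fcgp, fco
  Position 0: all 'f' => match
  Position 1: all 'c' => match
  Position 2: ('g', 'o') => mismatch, stop
LCP = "fc" (length 2)

2


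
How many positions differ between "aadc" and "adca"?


Comparing "aadc" and "adca" position by position:
  Position 0: 'a' vs 'a' => same
  Position 1: 'a' vs 'd' => DIFFER
  Position 2: 'd' vs 'c' => DIFFER
  Position 3: 'c' vs 'a' => DIFFER
Positions that differ: 3

3


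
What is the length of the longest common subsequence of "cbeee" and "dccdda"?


LCS of "cbeee" and "dccdda"
DP table:
           d    c    c    d    d    a
      0    0    0    0    0    0    0
  c   0    0    1    1    1    1    1
  b   0    0    1    1    1    1    1
  e   0    0    1    1    1    1    1
  e   0    0    1    1    1    1    1
  e   0    0    1    1    1    1    1
LCS length = dp[5][6] = 1

1


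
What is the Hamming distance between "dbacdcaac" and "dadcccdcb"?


Comparing "dbacdcaac" and "dadcccdcb" position by position:
  Position 0: 'd' vs 'd' => same
  Position 1: 'b' vs 'a' => differ
  Position 2: 'a' vs 'd' => differ
  Position 3: 'c' vs 'c' => same
  Position 4: 'd' vs 'c' => differ
  Position 5: 'c' vs 'c' => same
  Position 6: 'a' vs 'd' => differ
  Position 7: 'a' vs 'c' => differ
  Position 8: 'c' vs 'b' => differ
Total differences (Hamming distance): 6

6


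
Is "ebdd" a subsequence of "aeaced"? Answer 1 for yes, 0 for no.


Check if "ebdd" is a subsequence of "aeaced"
Greedy scan:
  Position 0 ('a'): no match needed
  Position 1 ('e'): matches sub[0] = 'e'
  Position 2 ('a'): no match needed
  Position 3 ('c'): no match needed
  Position 4 ('e'): no match needed
  Position 5 ('d'): no match needed
Only matched 1/4 characters => not a subsequence

0


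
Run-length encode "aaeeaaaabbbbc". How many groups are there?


Input: aaeeaaaabbbbc
Scanning for consecutive runs:
  Group 1: 'a' x 2 (positions 0-1)
  Group 2: 'e' x 2 (positions 2-3)
  Group 3: 'a' x 4 (positions 4-7)
  Group 4: 'b' x 4 (positions 8-11)
  Group 5: 'c' x 1 (positions 12-12)
Total groups: 5

5


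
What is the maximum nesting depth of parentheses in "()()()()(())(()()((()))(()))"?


Input: "()()()()(())(()()((()))(()))"
Tracking depth:
  Position 0 '(': depth becomes 1
  Position 1 ')': depth becomes 0
  Position 2 '(': depth becomes 1
  Position 3 ')': depth becomes 0
  Position 4 '(': depth becomes 1
  Position 5 ')': depth becomes 0
  Position 6 '(': depth becomes 1
  Position 7 ')': depth becomes 0
  Position 8 '(': depth becomes 1
  Position 9 '(': depth becomes 2
  Position 10 ')': depth becomes 1
  Position 11 ')': depth becomes 0
  Position 12 '(': depth becomes 1
  Position 13 '(': depth becomes 2
  Position 14 ')': depth becomes 1
  Position 15 '(': depth becomes 2
  Position 16 ')': depth becomes 1
  Position 17 '(': depth becomes 2
  Position 18 '(': depth becomes 3
  Position 19 '(': depth becomes 4
  Position 20 ')': depth becomes 3
  Position 21 ')': depth becomes 2
  Position 22 ')': depth becomes 1
  Position 23 '(': depth becomes 2
  Position 24 '(': depth becomes 3
  Position 25 ')': depth becomes 2
  Position 26 ')': depth becomes 1
  Position 27 ')': depth becomes 0
Maximum depth reached: 4

4


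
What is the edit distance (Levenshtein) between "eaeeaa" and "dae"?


Computing edit distance: "eaeeaa" -> "dae"
DP table:
           d    a    e
      0    1    2    3
  e   1    1    2    2
  a   2    2    1    2
  e   3    3    2    1
  e   4    4    3    2
  a   5    5    4    3
  a   6    6    5    4
Edit distance = dp[6][3] = 4

4


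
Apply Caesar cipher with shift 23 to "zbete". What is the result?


Caesar cipher: shift "zbete" by 23
  'z' (pos 25) + 23 = pos 22 = 'w'
  'b' (pos 1) + 23 = pos 24 = 'y'
  'e' (pos 4) + 23 = pos 1 = 'b'
  't' (pos 19) + 23 = pos 16 = 'q'
  'e' (pos 4) + 23 = pos 1 = 'b'
Result: wybqb

wybqb


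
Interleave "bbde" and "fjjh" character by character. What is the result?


Interleaving "bbde" and "fjjh":
  Position 0: 'b' from first, 'f' from second => "bf"
  Position 1: 'b' from first, 'j' from second => "bj"
  Position 2: 'd' from first, 'j' from second => "dj"
  Position 3: 'e' from first, 'h' from second => "eh"
Result: bfbjdjeh

bfbjdjeh


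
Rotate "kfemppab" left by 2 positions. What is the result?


Input: "kfemppab", rotate left by 2
First 2 characters: "kf"
Remaining characters: "emppab"
Concatenate remaining + first: "emppab" + "kf" = "emppabkf"

emppabkf


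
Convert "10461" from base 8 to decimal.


Input: "10461" in base 8
Positional expansion:
  Digit '1' (value 1) x 8^4 = 4096
  Digit '0' (value 0) x 8^3 = 0
  Digit '4' (value 4) x 8^2 = 256
  Digit '6' (value 6) x 8^1 = 48
  Digit '1' (value 1) x 8^0 = 1
Sum = 4401

4401


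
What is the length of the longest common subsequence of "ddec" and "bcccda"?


LCS of "ddec" and "bcccda"
DP table:
           b    c    c    c    d    a
      0    0    0    0    0    0    0
  d   0    0    0    0    0    1    1
  d   0    0    0    0    0    1    1
  e   0    0    0    0    0    1    1
  c   0    0    1    1    1    1    1
LCS length = dp[4][6] = 1

1


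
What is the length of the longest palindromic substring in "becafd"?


Input: "becafd"
Checking substrings for palindromes:
  No multi-char palindromic substrings found
Longest palindromic substring: "b" with length 1

1


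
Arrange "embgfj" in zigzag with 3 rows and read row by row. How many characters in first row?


Zigzag "embgfj" into 3 rows:
Placing characters:
  'e' => row 0
  'm' => row 1
  'b' => row 2
  'g' => row 1
  'f' => row 0
  'j' => row 1
Rows:
  Row 0: "ef"
  Row 1: "mgj"
  Row 2: "b"
First row length: 2

2


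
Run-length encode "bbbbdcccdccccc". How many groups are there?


Input: bbbbdcccdccccc
Scanning for consecutive runs:
  Group 1: 'b' x 4 (positions 0-3)
  Group 2: 'd' x 1 (positions 4-4)
  Group 3: 'c' x 3 (positions 5-7)
  Group 4: 'd' x 1 (positions 8-8)
  Group 5: 'c' x 5 (positions 9-13)
Total groups: 5

5


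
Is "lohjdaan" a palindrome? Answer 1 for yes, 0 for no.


Input: lohjdaan
Reversed: naadjhol
  Compare pos 0 ('l') with pos 7 ('n'): MISMATCH
  Compare pos 1 ('o') with pos 6 ('a'): MISMATCH
  Compare pos 2 ('h') with pos 5 ('a'): MISMATCH
  Compare pos 3 ('j') with pos 4 ('d'): MISMATCH
Result: not a palindrome

0


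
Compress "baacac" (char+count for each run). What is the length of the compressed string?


Input: baacac
Runs:
  'b' x 1 => "b1"
  'a' x 2 => "a2"
  'c' x 1 => "c1"
  'a' x 1 => "a1"
  'c' x 1 => "c1"
Compressed: "b1a2c1a1c1"
Compressed length: 10

10


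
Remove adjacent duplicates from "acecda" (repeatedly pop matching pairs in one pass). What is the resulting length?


Input: acecda
Stack-based adjacent duplicate removal:
  Read 'a': push. Stack: a
  Read 'c': push. Stack: ac
  Read 'e': push. Stack: ace
  Read 'c': push. Stack: acec
  Read 'd': push. Stack: acecd
  Read 'a': push. Stack: acecda
Final stack: "acecda" (length 6)

6


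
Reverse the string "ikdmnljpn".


Input: ikdmnljpn
Reading characters right to left:
  Position 8: 'n'
  Position 7: 'p'
  Position 6: 'j'
  Position 5: 'l'
  Position 4: 'n'
  Position 3: 'm'
  Position 2: 'd'
  Position 1: 'k'
  Position 0: 'i'
Reversed: npjlnmdki

npjlnmdki


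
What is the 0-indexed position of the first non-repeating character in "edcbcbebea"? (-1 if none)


Input: edcbcbebea
Character frequencies:
  'a': 1
  'b': 3
  'c': 2
  'd': 1
  'e': 3
Scanning left to right for freq == 1:
  Position 0 ('e'): freq=3, skip
  Position 1 ('d'): unique! => answer = 1

1


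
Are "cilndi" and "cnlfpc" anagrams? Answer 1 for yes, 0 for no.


Strings: "cilndi", "cnlfpc"
Sorted first:  cdiiln
Sorted second: ccflnp
Differ at position 1: 'd' vs 'c' => not anagrams

0


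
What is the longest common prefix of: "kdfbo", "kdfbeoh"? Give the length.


Words: kdfbo, kdfbeoh
  Position 0: all 'k' => match
  Position 1: all 'd' => match
  Position 2: all 'f' => match
  Position 3: all 'b' => match
  Position 4: ('o', 'e') => mismatch, stop
LCP = "kdfb" (length 4)

4


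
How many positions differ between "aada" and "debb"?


Comparing "aada" and "debb" position by position:
  Position 0: 'a' vs 'd' => DIFFER
  Position 1: 'a' vs 'e' => DIFFER
  Position 2: 'd' vs 'b' => DIFFER
  Position 3: 'a' vs 'b' => DIFFER
Positions that differ: 4

4


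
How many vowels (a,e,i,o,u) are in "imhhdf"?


Input: imhhdf
Checking each character:
  'i' at position 0: vowel (running total: 1)
  'm' at position 1: consonant
  'h' at position 2: consonant
  'h' at position 3: consonant
  'd' at position 4: consonant
  'f' at position 5: consonant
Total vowels: 1

1


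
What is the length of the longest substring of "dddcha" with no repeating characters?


Input: "dddcha"
Sliding window (track last position of each char):
  Position 0 ('d'): window [0,0] length 1 -- new best
  Position 1 ('d'): repeat (last at 0), move window start to 1
  Position 1 ('d'): window [1,1] length 1
  Position 2 ('d'): repeat (last at 1), move window start to 2
  Position 2 ('d'): window [2,2] length 1
  Position 3 ('c'): window [2,3] length 2 -- new best
  Position 4 ('h'): window [2,4] length 3 -- new best
  Position 5 ('a'): window [2,5] length 4 -- new best
Longest substring with no repeats: "dcha" with length 4

4


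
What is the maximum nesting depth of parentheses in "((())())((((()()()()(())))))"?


Input: "((())())((((()()()()(())))))"
Tracking depth:
  Position 0 '(': depth becomes 1
  Position 1 '(': depth becomes 2
  Position 2 '(': depth becomes 3
  Position 3 ')': depth becomes 2
  Position 4 ')': depth becomes 1
  Position 5 '(': depth becomes 2
  Position 6 ')': depth becomes 1
  Position 7 ')': depth becomes 0
  Position 8 '(': depth becomes 1
  Position 9 '(': depth becomes 2
  Position 10 '(': depth becomes 3
  Position 11 '(': depth becomes 4
  Position 12 '(': depth becomes 5
  Position 13 ')': depth becomes 4
  Position 14 '(': depth becomes 5
  Position 15 ')': depth becomes 4
  Position 16 '(': depth becomes 5
  Position 17 ')': depth becomes 4
  Position 18 '(': depth becomes 5
  Position 19 ')': depth becomes 4
  Position 20 '(': depth becomes 5
  Position 21 '(': depth becomes 6
  Position 22 ')': depth becomes 5
  Position 23 ')': depth becomes 4
  Position 24 ')': depth becomes 3
  Position 25 ')': depth becomes 2
  Position 26 ')': depth becomes 1
  Position 27 ')': depth becomes 0
Maximum depth reached: 6

6


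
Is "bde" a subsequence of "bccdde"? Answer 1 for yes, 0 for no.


Check if "bde" is a subsequence of "bccdde"
Greedy scan:
  Position 0 ('b'): matches sub[0] = 'b'
  Position 1 ('c'): no match needed
  Position 2 ('c'): no match needed
  Position 3 ('d'): matches sub[1] = 'd'
  Position 4 ('d'): no match needed
  Position 5 ('e'): matches sub[2] = 'e'
All 3 characters matched => is a subsequence

1


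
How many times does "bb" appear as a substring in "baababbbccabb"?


Searching for "bb" in "baababbbccabb"
Scanning each position:
  Position 0: "ba" => no
  Position 1: "aa" => no
  Position 2: "ab" => no
  Position 3: "ba" => no
  Position 4: "ab" => no
  Position 5: "bb" => MATCH
  Position 6: "bb" => MATCH
  Position 7: "bc" => no
  Position 8: "cc" => no
  Position 9: "ca" => no
  Position 10: "ab" => no
  Position 11: "bb" => MATCH
Total occurrences: 3

3


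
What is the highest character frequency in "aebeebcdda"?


Input: aebeebcdda
Character counts:
  'a': 2
  'b': 2
  'c': 1
  'd': 2
  'e': 3
Maximum frequency: 3

3


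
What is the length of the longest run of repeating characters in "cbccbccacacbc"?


Input: "cbccbccacacbc"
Scanning for longest run:
  Position 1 ('b'): new char, reset run to 1
  Position 2 ('c'): new char, reset run to 1
  Position 3 ('c'): continues run of 'c', length=2
  Position 4 ('b'): new char, reset run to 1
  Position 5 ('c'): new char, reset run to 1
  Position 6 ('c'): continues run of 'c', length=2
  Position 7 ('a'): new char, reset run to 1
  Position 8 ('c'): new char, reset run to 1
  Position 9 ('a'): new char, reset run to 1
  Position 10 ('c'): new char, reset run to 1
  Position 11 ('b'): new char, reset run to 1
  Position 12 ('c'): new char, reset run to 1
Longest run: 'c' with length 2

2


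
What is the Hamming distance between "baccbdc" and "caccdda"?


Comparing "baccbdc" and "caccdda" position by position:
  Position 0: 'b' vs 'c' => differ
  Position 1: 'a' vs 'a' => same
  Position 2: 'c' vs 'c' => same
  Position 3: 'c' vs 'c' => same
  Position 4: 'b' vs 'd' => differ
  Position 5: 'd' vs 'd' => same
  Position 6: 'c' vs 'a' => differ
Total differences (Hamming distance): 3

3


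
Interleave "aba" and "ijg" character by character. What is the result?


Interleaving "aba" and "ijg":
  Position 0: 'a' from first, 'i' from second => "ai"
  Position 1: 'b' from first, 'j' from second => "bj"
  Position 2: 'a' from first, 'g' from second => "ag"
Result: aibjag

aibjag


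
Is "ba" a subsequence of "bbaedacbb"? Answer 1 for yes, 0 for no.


Check if "ba" is a subsequence of "bbaedacbb"
Greedy scan:
  Position 0 ('b'): matches sub[0] = 'b'
  Position 1 ('b'): no match needed
  Position 2 ('a'): matches sub[1] = 'a'
  Position 3 ('e'): no match needed
  Position 4 ('d'): no match needed
  Position 5 ('a'): no match needed
  Position 6 ('c'): no match needed
  Position 7 ('b'): no match needed
  Position 8 ('b'): no match needed
All 2 characters matched => is a subsequence

1


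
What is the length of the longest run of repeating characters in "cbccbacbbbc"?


Input: "cbccbacbbbc"
Scanning for longest run:
  Position 1 ('b'): new char, reset run to 1
  Position 2 ('c'): new char, reset run to 1
  Position 3 ('c'): continues run of 'c', length=2
  Position 4 ('b'): new char, reset run to 1
  Position 5 ('a'): new char, reset run to 1
  Position 6 ('c'): new char, reset run to 1
  Position 7 ('b'): new char, reset run to 1
  Position 8 ('b'): continues run of 'b', length=2
  Position 9 ('b'): continues run of 'b', length=3
  Position 10 ('c'): new char, reset run to 1
Longest run: 'b' with length 3

3


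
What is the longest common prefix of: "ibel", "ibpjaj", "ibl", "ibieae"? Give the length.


Words: ibel, ibpjaj, ibl, ibieae
  Position 0: all 'i' => match
  Position 1: all 'b' => match
  Position 2: ('e', 'p', 'l', 'i') => mismatch, stop
LCP = "ib" (length 2)

2


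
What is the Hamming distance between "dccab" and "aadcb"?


Comparing "dccab" and "aadcb" position by position:
  Position 0: 'd' vs 'a' => differ
  Position 1: 'c' vs 'a' => differ
  Position 2: 'c' vs 'd' => differ
  Position 3: 'a' vs 'c' => differ
  Position 4: 'b' vs 'b' => same
Total differences (Hamming distance): 4

4
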